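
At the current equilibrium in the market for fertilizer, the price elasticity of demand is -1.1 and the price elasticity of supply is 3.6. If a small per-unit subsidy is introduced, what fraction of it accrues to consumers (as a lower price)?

For a small subsidy around the equilibrium, the benefit split depends on the relative slopes, which at a point are proportional to the elasticities.
Buyer share = εs/(εs + |εd|) = 3.6/(3.6 + 1.1) = 36/47; seller share = |εd|/(εs + |εd|) = 11/47.

Consumer share = 36/47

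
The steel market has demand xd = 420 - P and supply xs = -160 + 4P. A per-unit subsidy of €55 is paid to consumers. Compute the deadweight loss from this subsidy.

Deadweight loss = €1210

Pre-subsidy: 420 - P = -160 + 4P gives P* = 116, x* = 304.
With the rebate, buyers effectively pay Pb = Ps − 55, where Ps is the price sellers receive.
Demand in terms of Ps becomes xd = 420 − 1(Ps − 55) = 475 - Ps. Setting this equal to supply: 475 - Ps = -160 + 4Ps, so Ps = 127.
Buyers pay Pb = 127 − 55 = 72; x' = -160 + 4·127 = 348.
The subsidy expands output by 348 − 304 = 44 past the efficient level; on those units the gap between marginal cost and willingness to pay runs from 0 up to 55.
DWL = ½ × 55 × 44 = 1210.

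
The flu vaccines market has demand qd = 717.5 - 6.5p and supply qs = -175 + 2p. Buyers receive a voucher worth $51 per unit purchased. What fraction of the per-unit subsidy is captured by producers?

Pre-subsidy: 717.5 - 6.5p = -175 + 2p gives p* = 105, q* = 35.
With the rebate, buyers effectively pay pb = ps − 51, where ps is the price sellers receive.
Demand in terms of ps becomes qd = 717.5 − 6.5(ps − 51) = 1049 - 6.5ps. Setting this equal to supply: 1049 - 6.5ps = -175 + 2ps, so ps = 144.
Buyers pay pb = 144 − 51 = 93; q' = -175 + 2·144 = 113.
Buyers' price falls by p* − pb = 105 − 93 = 12; sellers' price rises by ps − p* = 144 − 105 = 39.
So producers capture 39/51 = 13/17 of each unit of subsidy.

Producer share = 13/17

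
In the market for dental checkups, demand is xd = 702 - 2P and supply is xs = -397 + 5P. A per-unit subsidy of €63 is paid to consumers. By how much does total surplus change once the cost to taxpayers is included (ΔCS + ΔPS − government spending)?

Net change in total surplus = -€2835

Pre-subsidy: 702 - 2P = -397 + 5P gives P* = 157, x* = 388.
With the rebate, buyers effectively pay Pb = Ps − 63, where Ps is the price sellers receive.
Demand in terms of Ps becomes xd = 702 − 2(Ps − 63) = 828 - 2Ps. Setting this equal to supply: 828 - 2Ps = -397 + 5Ps, so Ps = 175.
Buyers pay Pb = 175 − 63 = 112; x' = -397 + 5·175 = 478.
ΔCS = ½(388 + 478)(157 − 112) = 19485; ΔPS = ½(388 + 478)(175 − 157) = 7794.
Government spending = 63 × 478 = 30114.
Net change = 19485 + 7794 − 30114 = -2835. The loss equals the DWL triangle ½·63·90.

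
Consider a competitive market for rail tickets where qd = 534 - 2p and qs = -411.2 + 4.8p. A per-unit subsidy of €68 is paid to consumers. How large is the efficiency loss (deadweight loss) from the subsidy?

Pre-subsidy: 534 - 2p = -411.2 + 4.8p gives p* = 139, q* = 256.
With the rebate, buyers effectively pay pb = ps − 68, where ps is the price sellers receive.
Demand in terms of ps becomes qd = 534 − 2(ps − 68) = 670 - 2ps. Setting this equal to supply: 670 - 2ps = -411.2 + 4.8ps, so ps = 159.
Buyers pay pb = 159 − 68 = 91; q' = -411.2 + 4.8·159 = 352.
The subsidy expands output by 352 − 256 = 96 past the efficient level; on those units the gap between marginal cost and willingness to pay runs from 0 up to 68.
DWL = ½ × 68 × 96 = 3264.

Deadweight loss = €3264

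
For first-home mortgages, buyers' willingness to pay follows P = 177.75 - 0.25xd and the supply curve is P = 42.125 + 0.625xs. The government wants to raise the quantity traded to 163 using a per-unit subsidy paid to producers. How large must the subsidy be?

Required subsidy s = 7 per unit

At x = 163, from the demand curve buyers pay Pb = 177.75 − 0.25·163 = 137; from the supply curve sellers need Ps = 42.125 + 0.625·163 = 144.
The subsidy must fill the gap: s = Ps − Pb = 144 − 137 = 7.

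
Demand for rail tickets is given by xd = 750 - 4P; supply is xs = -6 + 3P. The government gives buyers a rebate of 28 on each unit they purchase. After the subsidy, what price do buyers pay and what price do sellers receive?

Buyers pay 96; sellers receive 124

Pre-subsidy: 750 - 4P = -6 + 3P gives P* = 108, x* = 318.
With the rebate, buyers effectively pay Pb = Ps − 28, where Ps is the price sellers receive.
Demand in terms of Ps becomes xd = 750 − 4(Ps − 28) = 862 - 4Ps. Setting this equal to supply: 862 - 4Ps = -6 + 3Ps, so Ps = 124.
Buyers pay Pb = 124 − 28 = 96; x' = -6 + 3·124 = 366.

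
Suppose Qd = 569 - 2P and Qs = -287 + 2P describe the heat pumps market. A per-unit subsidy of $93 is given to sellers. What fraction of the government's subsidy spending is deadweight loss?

Pre-subsidy: 569 - 2P = -287 + 2P gives P* = 214, Q* = 141.
With the subsidy, sellers receive Ps = Pb + 93 for each unit, where Pb is the price buyers pay.
Supply in terms of Pb becomes Qs = -287 + 2(Pb + 93) = -101 + 2Pb. Setting this equal to demand: 569 - 2Pb = -101 + 2Pb, so Pb = 167.5.
Sellers receive Ps = 167.5 + 93 = 260.5; Q' = 569 − 2·167.5 = 234.
ΔCS = ½(141 + 234)(214 − 167.5) = 8718.75; ΔPS = ½(141 + 234)(260.5 − 214) = 8718.75.
Government spending = 93 × 234 = 21762.
DWL = ½ × 93 × (234 − 141) = 4324.5; fraction = 4324.5 / 21762 = 31/156.

DWL / government spending = 31/156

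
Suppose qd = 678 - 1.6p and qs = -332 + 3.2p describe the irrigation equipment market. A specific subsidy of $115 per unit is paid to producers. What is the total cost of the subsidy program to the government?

Pre-subsidy: 678 - 1.6p = -332 + 3.2p gives p* = 2525/12, q* = 1024/3.
With the subsidy, sellers receive ps = pb + 115 for each unit, where pb is the price buyers pay.
Supply in terms of pb becomes qs = -332 + 3.2(pb + 115) = 36 + 3.2pb. Setting this equal to demand: 678 - 1.6pb = 36 + 3.2pb, so pb = 133.75.
Sellers receive ps = 133.75 + 115 = 248.75; q' = 678 − 1.6·133.75 = 464.
Government outlay = subsidy × quantity = 115 × 464 = 53360.

Government cost = $53360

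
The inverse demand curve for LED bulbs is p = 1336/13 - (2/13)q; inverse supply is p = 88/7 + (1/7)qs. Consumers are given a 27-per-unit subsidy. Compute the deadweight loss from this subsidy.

Deadweight loss = 1228.5

Pre-subsidy: 1336/13 - (2/13)q = 88/7 + (1/7)q gives q* = 304 and p* = 56.
With the rebate, buyers effectively pay pb = ps − 27, where ps is the price sellers receive.
On the curves, pb = 1336/13 - (2/13)q and ps = 88/7 + (1/7)q; the wedge ps − pb = 27 gives 88/7 + (1/7)q − (1336/13 - (2/13)q) = 27, so q' = 395.
Then pb = 1336/13 − (2/13)·395 = 42 and ps = 88/7 + (1/7)·395 = 69.
The subsidy expands output by 395 − 304 = 91 past the efficient level; on those units the gap between marginal cost and willingness to pay runs from 0 up to 27.
DWL = ½ × 27 × 91 = 1228.5.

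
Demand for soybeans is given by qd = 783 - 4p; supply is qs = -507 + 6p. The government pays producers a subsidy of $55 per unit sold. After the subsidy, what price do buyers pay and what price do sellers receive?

Buyers pay $96; sellers receive $151

Pre-subsidy: 783 - 4p = -507 + 6p gives p* = 129, q* = 267.
With the subsidy, sellers receive ps = pb + 55 for each unit, where pb is the price buyers pay.
Supply in terms of pb becomes qs = -507 + 6(pb + 55) = -177 + 6pb. Setting this equal to demand: 783 - 4pb = -177 + 6pb, so pb = 96.
Sellers receive ps = 96 + 55 = 151; q' = 783 − 4·96 = 399.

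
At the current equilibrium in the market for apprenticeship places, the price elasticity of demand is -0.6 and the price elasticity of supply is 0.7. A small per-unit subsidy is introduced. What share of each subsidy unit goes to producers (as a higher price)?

Producer share = 6/13

For a small subsidy around the equilibrium, the benefit split depends on the relative slopes, which at a point are proportional to the elasticities.
Buyer share = εs/(εs + |εd|) = 0.7/(0.7 + 0.6) = 7/13; seller share = |εd|/(εs + |εd|) = 6/13.
So producers capture 6/13 of the subsidy.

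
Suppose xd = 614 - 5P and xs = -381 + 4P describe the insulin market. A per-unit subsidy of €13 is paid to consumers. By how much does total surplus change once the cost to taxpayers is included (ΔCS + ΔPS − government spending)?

Net change in total surplus = -1690/9

Pre-subsidy: 614 - 5P = -381 + 4P gives P* = 995/9, x* = 551/9.
With the rebate, buyers effectively pay Pb = Ps − 13, where Ps is the price sellers receive.
Demand in terms of Ps becomes xd = 614 − 5(Ps − 13) = 679 - 5Ps. Setting this equal to supply: 679 - 5Ps = -381 + 4Ps, so Ps = 1060/9.
Buyers pay Pb = 1060/9 − 13 = 943/9; x' = -381 + 4·(1060/9) = 811/9.
ΔCS = ½(551/9 + 811/9)(995/9 − 943/9) = 11804/27; ΔPS = ½(551/9 + 811/9)(1060/9 − 995/9) = 14755/27.
Government spending = 13 × 811/9 = 10543/9.
Net change = 11804/27 + 14755/27 − 10543/9 = -1690/9. The loss equals the DWL triangle ½·13·260/9.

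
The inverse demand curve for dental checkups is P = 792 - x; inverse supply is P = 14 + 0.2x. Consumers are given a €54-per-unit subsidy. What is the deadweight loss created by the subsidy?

Deadweight loss = €1215

Pre-subsidy: 792 - x = 14 + 0.2x gives x* = 1945/3 and P* = 431/3.
With the rebate, buyers effectively pay Pb = Ps − 54, where Ps is the price sellers receive.
On the curves, Pb = 792 - x and Ps = 14 + 0.2x; the wedge Ps − Pb = 54 gives 14 + 0.2x − (792 - x) = 54, so x' = 2080/3.
Then Pb = 792 − 1·(2080/3) = 296/3 and Ps = 14 + 0.2·(2080/3) = 458/3.
The subsidy expands output by 2080/3 − 1945/3 = 45 past the efficient level; on those units the gap between marginal cost and willingness to pay runs from 0 up to 54.
DWL = ½ × 54 × 45 = 1215.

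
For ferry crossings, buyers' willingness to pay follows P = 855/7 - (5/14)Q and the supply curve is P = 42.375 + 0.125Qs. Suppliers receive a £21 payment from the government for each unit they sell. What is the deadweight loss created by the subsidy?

Pre-subsidy: 855/7 - (5/14)Q = 42.375 + 0.125Q gives Q* = 1489/9 and P* = 1135/18.
With the subsidy, sellers receive Ps = Pb + 21 for each unit, where Pb is the price buyers pay.
On the curves, Pb = 855/7 - (5/14)Q and Ps = 42.375 + 0.125Q; the wedge Ps − Pb = 21 gives 42.375 + 0.125Q − (855/7 - (5/14)Q) = 21, so Q' = 209.
Then Pb = 855/7 − (5/14)·209 = 47.5 and Ps = 42.375 + 0.125·209 = 68.5.
The subsidy expands output by 209 − 1489/9 = 392/9 past the efficient level; on those units the gap between marginal cost and willingness to pay runs from 0 up to 21.
DWL = ½ × 21 × 392/9 = 1372/3.

Deadweight loss = 1372/3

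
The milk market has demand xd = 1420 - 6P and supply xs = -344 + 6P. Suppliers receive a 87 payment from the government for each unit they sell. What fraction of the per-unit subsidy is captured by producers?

Pre-subsidy: 1420 - 6P = -344 + 6P gives P* = 147, x* = 538.
With the subsidy, sellers receive Ps = Pb + 87 for each unit, where Pb is the price buyers pay.
Supply in terms of Pb becomes xs = -344 + 6(Pb + 87) = 178 + 6Pb. Setting this equal to demand: 1420 - 6Pb = 178 + 6Pb, so Pb = 103.5.
Sellers receive Ps = 103.5 + 87 = 190.5; x' = 1420 − 6·103.5 = 799.
Buyers' price falls by P* − Pb = 147 − 103.5 = 43.5; sellers' price rises by Ps − P* = 190.5 − 147 = 43.5.
So producers capture 43.5/87 = 0.5 of each unit of subsidy.

Producer share = 0.5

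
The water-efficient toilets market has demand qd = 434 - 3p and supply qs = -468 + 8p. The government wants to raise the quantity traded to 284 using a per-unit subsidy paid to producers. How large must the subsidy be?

At q = 284, invert demand for the buyer price: pb = (434 − 284)/3 = 50; invert supply for the seller price: ps = (284 − (-468))/8 = 94.
The subsidy must fill the gap: s = ps − pb = 94 − 50 = 44.

Required subsidy s = 44 per unit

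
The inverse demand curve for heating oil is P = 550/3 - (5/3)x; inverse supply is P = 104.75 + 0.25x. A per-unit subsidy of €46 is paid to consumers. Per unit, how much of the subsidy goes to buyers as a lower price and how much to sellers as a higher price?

Pre-subsidy: 550/3 - (5/3)x = 104.75 + 0.25x gives x* = 41 and P* = 115.
With the rebate, buyers effectively pay Pb = Ps − 46, where Ps is the price sellers receive.
On the curves, Pb = 550/3 - (5/3)x and Ps = 104.75 + 0.25x; the wedge Ps − Pb = 46 gives 104.75 + 0.25x − (550/3 - (5/3)x) = 46, so x' = 65.
Then Pb = 550/3 − (5/3)·65 = 75 and Ps = 104.75 + 0.25·65 = 121.
Buyers' price falls by P* − Pb = 115 − 75 = 40; sellers' price rises by Ps − P* = 121 − 115 = 6.

Buyers gain €40 per unit; sellers gain €6 per unit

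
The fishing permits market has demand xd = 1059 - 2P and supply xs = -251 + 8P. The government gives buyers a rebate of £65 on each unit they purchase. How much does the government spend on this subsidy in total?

Pre-subsidy: 1059 - 2P = -251 + 8P gives P* = 131, x* = 797.
With the rebate, buyers effectively pay Pb = Ps − 65, where Ps is the price sellers receive.
Demand in terms of Ps becomes xd = 1059 − 2(Ps − 65) = 1189 - 2Ps. Setting this equal to supply: 1189 - 2Ps = -251 + 8Ps, so Ps = 144.
Buyers pay Pb = 144 − 65 = 79; x' = -251 + 8·144 = 901.
Government outlay = subsidy × quantity = 65 × 901 = 58565.

Government cost = £58565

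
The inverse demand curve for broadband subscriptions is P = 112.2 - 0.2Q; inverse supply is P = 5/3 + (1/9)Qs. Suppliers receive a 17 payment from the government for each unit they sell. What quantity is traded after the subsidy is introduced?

Q' = 5739/14

Pre-subsidy: 112.2 - 0.2Q = 5/3 + (1/9)Q gives Q* = 2487/7 and P* = 288/7.
With the subsidy, sellers receive Ps = Pb + 17 for each unit, where Pb is the price buyers pay.
On the curves, Pb = 112.2 - 0.2Q and Ps = 5/3 + (1/9)Q; the wedge Ps − Pb = 17 gives 5/3 + (1/9)Q − (112.2 - 0.2Q) = 17, so Q' = 5739/14.
Then Pb = 112.2 − 0.2·(5739/14) = 423/14 and Ps = 5/3 + (1/9)·(5739/14) = 661/14.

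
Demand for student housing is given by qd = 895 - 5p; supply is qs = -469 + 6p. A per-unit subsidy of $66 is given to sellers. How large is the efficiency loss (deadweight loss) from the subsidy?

Deadweight loss = $5940

Pre-subsidy: 895 - 5p = -469 + 6p gives p* = 124, q* = 275.
With the subsidy, sellers receive ps = pb + 66 for each unit, where pb is the price buyers pay.
Supply in terms of pb becomes qs = -469 + 6(pb + 66) = -73 + 6pb. Setting this equal to demand: 895 - 5pb = -73 + 6pb, so pb = 88.
Sellers receive ps = 88 + 66 = 154; q' = 895 − 5·88 = 455.
The subsidy expands output by 455 − 275 = 180 past the efficient level; on those units the gap between marginal cost and willingness to pay runs from 0 up to 66.
DWL = ½ × 66 × 180 = 5940.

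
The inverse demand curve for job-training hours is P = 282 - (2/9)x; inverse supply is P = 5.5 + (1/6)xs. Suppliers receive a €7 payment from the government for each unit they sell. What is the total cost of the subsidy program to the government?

Pre-subsidy: 282 - (2/9)x = 5.5 + (1/6)x gives x* = 711 and P* = 124.
With the subsidy, sellers receive Ps = Pb + 7 for each unit, where Pb is the price buyers pay.
On the curves, Pb = 282 - (2/9)x and Ps = 5.5 + (1/6)x; the wedge Ps − Pb = 7 gives 5.5 + (1/6)x − (282 - (2/9)x) = 7, so x' = 729.
Then Pb = 282 − (2/9)·729 = 120 and Ps = 5.5 + (1/6)·729 = 127.
Government outlay = subsidy × quantity = 7 × 729 = 5103.

Government cost = €5103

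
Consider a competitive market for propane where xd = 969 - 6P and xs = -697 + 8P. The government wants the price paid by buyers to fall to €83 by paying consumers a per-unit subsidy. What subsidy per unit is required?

At a buyer price of 83, quantity demanded is 969 − 6·83 = 471.
Sellers supply 471 only when they receive Ps with -697 + 8·Ps = 471, i.e. Ps = 146.
s = Ps − Pb = 146 − 83 = 63.

Required subsidy s = €63 per unit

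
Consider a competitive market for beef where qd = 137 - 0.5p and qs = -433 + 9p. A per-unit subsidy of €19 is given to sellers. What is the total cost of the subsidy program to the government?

Government cost = €2204

Pre-subsidy: 137 - 0.5p = -433 + 9p gives p* = 60, q* = 107.
With the subsidy, sellers receive ps = pb + 19 for each unit, where pb is the price buyers pay.
Supply in terms of pb becomes qs = -433 + 9(pb + 19) = -262 + 9pb. Setting this equal to demand: 137 - 0.5pb = -262 + 9pb, so pb = 42.
Sellers receive ps = 42 + 19 = 61; q' = 137 − 0.5·42 = 116.
Government outlay = subsidy × quantity = 19 × 116 = 2204.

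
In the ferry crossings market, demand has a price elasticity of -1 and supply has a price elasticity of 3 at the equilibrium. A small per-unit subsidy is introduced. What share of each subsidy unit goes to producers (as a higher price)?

Producer share = 0.25

For a small subsidy around the equilibrium, the benefit split depends on the relative slopes, which at a point are proportional to the elasticities.
Buyer share = εs/(εs + |εd|) = 3/(3 + 1) = 0.75; seller share = |εd|/(εs + |εd|) = 0.25.
So producers capture 0.25 of the subsidy.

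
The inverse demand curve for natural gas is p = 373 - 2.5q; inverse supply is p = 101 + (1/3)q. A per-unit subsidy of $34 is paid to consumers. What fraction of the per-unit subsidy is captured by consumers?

Pre-subsidy: 373 - 2.5q = 101 + (1/3)q gives q* = 96 and p* = 133.
With the rebate, buyers effectively pay pb = ps − 34, where ps is the price sellers receive.
On the curves, pb = 373 - 2.5q and ps = 101 + (1/3)q; the wedge ps − pb = 34 gives 101 + (1/3)q − (373 - 2.5q) = 34, so q' = 108.
Then pb = 373 − 2.5·108 = 103 and ps = 101 + (1/3)·108 = 137.
Buyers' price falls by p* − pb = 133 − 103 = 30; sellers' price rises by ps − p* = 137 − 133 = 4.
So consumers capture 30/34 = 15/17 of each unit of subsidy.

Consumer share = 15/17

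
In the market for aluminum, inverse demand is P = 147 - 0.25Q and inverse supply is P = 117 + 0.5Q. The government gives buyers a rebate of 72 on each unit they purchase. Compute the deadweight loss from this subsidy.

Deadweight loss = 3456

Pre-subsidy: 147 - 0.25Q = 117 + 0.5Q gives Q* = 40 and P* = 137.
With the rebate, buyers effectively pay Pb = Ps − 72, where Ps is the price sellers receive.
On the curves, Pb = 147 - 0.25Q and Ps = 117 + 0.5Q; the wedge Ps − Pb = 72 gives 117 + 0.5Q − (147 - 0.25Q) = 72, so Q' = 136.
Then Pb = 147 − 0.25·136 = 113 and Ps = 117 + 0.5·136 = 185.
The subsidy expands output by 136 − 40 = 96 past the efficient level; on those units the gap between marginal cost and willingness to pay runs from 0 up to 72.
DWL = ½ × 72 × 96 = 3456.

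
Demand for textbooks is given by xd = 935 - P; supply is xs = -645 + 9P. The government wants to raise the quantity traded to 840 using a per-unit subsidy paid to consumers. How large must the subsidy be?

At x = 840, invert demand for the buyer price: Pb = (935 − 840)/1 = 95; invert supply for the seller price: Ps = (840 − (-645))/9 = 165.
The subsidy must fill the gap: s = Ps − Pb = 165 − 95 = 70.

Required subsidy s = 70 per unit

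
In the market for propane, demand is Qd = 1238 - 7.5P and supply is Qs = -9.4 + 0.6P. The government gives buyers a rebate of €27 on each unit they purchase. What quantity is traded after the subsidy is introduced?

Q' = 98

Pre-subsidy: 1238 - 7.5P = -9.4 + 0.6P gives P* = 154, Q* = 83.
With the rebate, buyers effectively pay Pb = Ps − 27, where Ps is the price sellers receive.
Demand in terms of Ps becomes Qd = 1238 − 7.5(Ps − 27) = 1440.5 - 7.5Ps. Setting this equal to supply: 1440.5 - 7.5Ps = -9.4 + 0.6Ps, so Ps = 179.
Buyers pay Pb = 179 − 27 = 152; Q' = -9.4 + 0.6·179 = 98.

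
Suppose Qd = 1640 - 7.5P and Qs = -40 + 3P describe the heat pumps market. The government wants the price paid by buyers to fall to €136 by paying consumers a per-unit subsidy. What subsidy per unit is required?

Required subsidy s = €84 per unit

At a buyer price of 136, quantity demanded is 1640 − 7.5·136 = 620.
Sellers supply 620 only when they receive Ps with -40 + 3·Ps = 620, i.e. Ps = 220.
s = Ps − Pb = 220 − 136 = 84.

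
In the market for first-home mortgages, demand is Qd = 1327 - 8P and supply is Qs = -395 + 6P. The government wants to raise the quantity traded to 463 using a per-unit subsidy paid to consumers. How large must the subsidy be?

Required subsidy s = 35 per unit

At Q = 463, invert demand for the buyer price: Pb = (1327 − 463)/8 = 108; invert supply for the seller price: Ps = (463 − (-395))/6 = 143.
The subsidy must fill the gap: s = Ps − Pb = 143 − 108 = 35.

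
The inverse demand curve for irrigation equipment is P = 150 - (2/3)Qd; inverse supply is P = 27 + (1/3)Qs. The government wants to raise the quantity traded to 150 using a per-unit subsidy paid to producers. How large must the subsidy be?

At Q = 150, from the demand curve buyers pay Pb = 150 − (2/3)·150 = 50; from the supply curve sellers need Ps = 27 + (1/3)·150 = 77.
The subsidy must fill the gap: s = Ps − Pb = 77 − 50 = 27.

Required subsidy s = 27 per unit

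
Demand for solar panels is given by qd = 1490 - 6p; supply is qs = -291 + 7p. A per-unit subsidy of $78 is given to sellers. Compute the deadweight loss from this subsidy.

Pre-subsidy: 1490 - 6p = -291 + 7p gives p* = 137, q* = 668.
With the subsidy, sellers receive ps = pb + 78 for each unit, where pb is the price buyers pay.
Supply in terms of pb becomes qs = -291 + 7(pb + 78) = 255 + 7pb. Setting this equal to demand: 1490 - 6pb = 255 + 7pb, so pb = 95.
Sellers receive ps = 95 + 78 = 173; q' = 1490 − 6·95 = 920.
The subsidy expands output by 920 − 668 = 252 past the efficient level; on those units the gap between marginal cost and willingness to pay runs from 0 up to 78.
DWL = ½ × 78 × 252 = 9828.

Deadweight loss = $9828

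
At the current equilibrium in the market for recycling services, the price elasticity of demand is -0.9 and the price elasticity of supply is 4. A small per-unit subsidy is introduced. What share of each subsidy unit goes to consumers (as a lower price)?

For a small subsidy around the equilibrium, the benefit split depends on the relative slopes, which at a point are proportional to the elasticities.
Buyer share = εs/(εs + |εd|) = 4/(4 + 0.9) = 40/49; seller share = |εd|/(εs + |εd|) = 9/49.

Consumer share = 40/49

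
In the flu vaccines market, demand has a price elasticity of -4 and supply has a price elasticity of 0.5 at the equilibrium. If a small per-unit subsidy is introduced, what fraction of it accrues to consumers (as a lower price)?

Consumer share = 1/9

For a small subsidy around the equilibrium, the benefit split depends on the relative slopes, which at a point are proportional to the elasticities.
Buyer share = εs/(εs + |εd|) = 0.5/(0.5 + 4) = 1/9; seller share = |εd|/(εs + |εd|) = 8/9.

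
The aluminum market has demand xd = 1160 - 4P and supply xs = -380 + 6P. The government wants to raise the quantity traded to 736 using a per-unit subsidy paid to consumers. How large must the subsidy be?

At x = 736, invert demand for the buyer price: Pb = (1160 − 736)/4 = 106; invert supply for the seller price: Ps = (736 − (-380))/6 = 186.
The subsidy must fill the gap: s = Ps − Pb = 186 − 106 = 80.

Required subsidy s = 80 per unit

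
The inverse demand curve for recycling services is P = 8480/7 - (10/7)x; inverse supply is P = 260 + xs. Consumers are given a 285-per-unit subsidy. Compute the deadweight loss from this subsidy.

Deadweight loss = 568575/34

Pre-subsidy: 8480/7 - (10/7)x = 260 + x gives x* = 6660/17 and P* = 11080/17.
With the rebate, buyers effectively pay Pb = Ps − 285, where Ps is the price sellers receive.
On the curves, Pb = 8480/7 - (10/7)x and Ps = 260 + x; the wedge Ps − Pb = 285 gives 260 + x − (8480/7 - (10/7)x) = 285, so x' = 8655/17.
Then Pb = 8480/7 − (10/7)·(8655/17) = 8230/17 and Ps = 260 + 1·(8655/17) = 13075/17.
The subsidy expands output by 8655/17 − 6660/17 = 1995/17 past the efficient level; on those units the gap between marginal cost and willingness to pay runs from 0 up to 285.
DWL = ½ × 285 × 1995/17 = 568575/34.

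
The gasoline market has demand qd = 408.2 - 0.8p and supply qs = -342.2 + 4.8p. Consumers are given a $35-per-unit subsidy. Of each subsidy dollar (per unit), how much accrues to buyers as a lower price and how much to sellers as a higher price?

Pre-subsidy: 408.2 - 0.8p = -342.2 + 4.8p gives p* = 134, q* = 301.
With the rebate, buyers effectively pay pb = ps − 35, where ps is the price sellers receive.
Demand in terms of ps becomes qd = 408.2 − 0.8(ps − 35) = 436.2 - 0.8ps. Setting this equal to supply: 436.2 - 0.8ps = -342.2 + 4.8ps, so ps = 139.
Buyers pay pb = 139 − 35 = 104; q' = -342.2 + 4.8·139 = 325.
Buyers' price falls by p* − pb = 134 − 104 = 30; sellers' price rises by ps − p* = 139 − 134 = 5.

Buyers gain $30 per unit; sellers gain $5 per unit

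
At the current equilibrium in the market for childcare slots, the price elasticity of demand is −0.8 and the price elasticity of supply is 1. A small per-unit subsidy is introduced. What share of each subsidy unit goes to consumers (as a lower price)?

Consumer share = 5/9

For a small subsidy around the equilibrium, the benefit split depends on the relative slopes, which at a point are proportional to the elasticities.
Buyer share = εs/(εs + |εd|) = 1/(1 + 0.8) = 5/9; seller share = |εd|/(εs + |εd|) = 4/9.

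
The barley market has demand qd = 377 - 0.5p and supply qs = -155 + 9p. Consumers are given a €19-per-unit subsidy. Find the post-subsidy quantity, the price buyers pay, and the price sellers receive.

Pre-subsidy: 377 - 0.5p = -155 + 9p gives p* = 56, q* = 349.
With the rebate, buyers effectively pay pb = ps − 19, where ps is the price sellers receive.
Demand in terms of ps becomes qd = 377 − 0.5(ps − 19) = 386.5 - 0.5ps. Setting this equal to supply: 386.5 - 0.5ps = -155 + 9ps, so ps = 57.
Buyers pay pb = 57 − 19 = 38; q' = -155 + 9·57 = 358.

q' = 358; buyers pay €38; sellers receive €57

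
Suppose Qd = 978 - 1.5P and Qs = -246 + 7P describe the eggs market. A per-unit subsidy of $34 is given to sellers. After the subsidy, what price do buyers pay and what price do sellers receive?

Pre-subsidy: 978 - 1.5P = -246 + 7P gives P* = 144, Q* = 762.
With the subsidy, sellers receive Ps = Pb + 34 for each unit, where Pb is the price buyers pay.
Supply in terms of Pb becomes Qs = -246 + 7(Pb + 34) = -8 + 7Pb. Setting this equal to demand: 978 - 1.5Pb = -8 + 7Pb, so Pb = 116.
Sellers receive Ps = 116 + 34 = 150; Q' = 978 − 1.5·116 = 804.

Buyers pay $116; sellers receive $150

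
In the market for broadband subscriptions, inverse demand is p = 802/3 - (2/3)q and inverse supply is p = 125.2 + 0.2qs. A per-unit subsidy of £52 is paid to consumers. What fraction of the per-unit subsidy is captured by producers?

Producer share = 3/13

Pre-subsidy: 802/3 - (2/3)q = 125.2 + 0.2q gives q* = 164 and p* = 158.
With the rebate, buyers effectively pay pb = ps − 52, where ps is the price sellers receive.
On the curves, pb = 802/3 - (2/3)q and ps = 125.2 + 0.2q; the wedge ps − pb = 52 gives 125.2 + 0.2q − (802/3 - (2/3)q) = 52, so q' = 224.
Then pb = 802/3 − (2/3)·224 = 118 and ps = 125.2 + 0.2·224 = 170.
Buyers' price falls by p* − pb = 158 − 118 = 40; sellers' price rises by ps − p* = 170 − 158 = 12.
So producers capture 12/52 = 3/13 of each unit of subsidy.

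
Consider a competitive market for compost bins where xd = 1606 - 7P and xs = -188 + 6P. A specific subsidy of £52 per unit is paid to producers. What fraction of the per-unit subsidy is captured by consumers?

Consumer share = 6/13

Pre-subsidy: 1606 - 7P = -188 + 6P gives P* = 138, x* = 640.
With the subsidy, sellers receive Ps = Pb + 52 for each unit, where Pb is the price buyers pay.
Supply in terms of Pb becomes xs = -188 + 6(Pb + 52) = 124 + 6Pb. Setting this equal to demand: 1606 - 7Pb = 124 + 6Pb, so Pb = 114.
Sellers receive Ps = 114 + 52 = 166; x' = 1606 − 7·114 = 808.
Buyers' price falls by P* − Pb = 138 − 114 = 24; sellers' price rises by Ps − P* = 166 − 138 = 28.
So consumers capture 24/52 = 6/13 of each unit of subsidy.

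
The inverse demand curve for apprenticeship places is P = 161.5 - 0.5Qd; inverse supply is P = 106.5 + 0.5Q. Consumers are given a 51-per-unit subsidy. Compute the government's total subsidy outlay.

Government cost = 5406

Pre-subsidy: 161.5 - 0.5Q = 106.5 + 0.5Q gives Q* = 55 and P* = 134.
With the rebate, buyers effectively pay Pb = Ps − 51, where Ps is the price sellers receive.
On the curves, Pb = 161.5 - 0.5Q and Ps = 106.5 + 0.5Q; the wedge Ps − Pb = 51 gives 106.5 + 0.5Q − (161.5 - 0.5Q) = 51, so Q' = 106.
Then Pb = 161.5 − 0.5·106 = 108.5 and Ps = 106.5 + 0.5·106 = 159.5.
Government outlay = subsidy × quantity = 51 × 106 = 5406.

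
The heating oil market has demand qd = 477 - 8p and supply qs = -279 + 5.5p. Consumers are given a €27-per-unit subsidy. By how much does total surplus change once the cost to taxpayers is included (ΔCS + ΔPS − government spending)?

Pre-subsidy: 477 - 8p = -279 + 5.5p gives p* = 56, q* = 29.
With the rebate, buyers effectively pay pb = ps − 27, where ps is the price sellers receive.
Demand in terms of ps becomes qd = 477 − 8(ps − 27) = 693 - 8ps. Setting this equal to supply: 693 - 8ps = -279 + 5.5ps, so ps = 72.
Buyers pay pb = 72 − 27 = 45; q' = -279 + 5.5·72 = 117.
ΔCS = ½(29 + 117)(56 − 45) = 803; ΔPS = ½(29 + 117)(72 − 56) = 1168.
Government spending = 27 × 117 = 3159.
Net change = 803 + 1168 − 3159 = -1188. The loss equals the DWL triangle ½·27·88.

Net change in total surplus = -€1188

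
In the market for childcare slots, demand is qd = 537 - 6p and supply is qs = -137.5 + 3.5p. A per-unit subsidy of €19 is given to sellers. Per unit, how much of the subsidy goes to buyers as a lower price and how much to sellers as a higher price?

Buyers gain €7 per unit; sellers gain €12 per unit

Pre-subsidy: 537 - 6p = -137.5 + 3.5p gives p* = 71, q* = 111.
With the subsidy, sellers receive ps = pb + 19 for each unit, where pb is the price buyers pay.
Supply in terms of pb becomes qs = -137.5 + 3.5(pb + 19) = -71 + 3.5pb. Setting this equal to demand: 537 - 6pb = -71 + 3.5pb, so pb = 64.
Sellers receive ps = 64 + 19 = 83; q' = 537 − 6·64 = 153.
Buyers' price falls by p* − pb = 71 − 64 = 7; sellers' price rises by ps − p* = 83 − 71 = 12.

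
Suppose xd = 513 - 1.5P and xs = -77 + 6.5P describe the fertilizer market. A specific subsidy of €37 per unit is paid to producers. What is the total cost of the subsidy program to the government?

Pre-subsidy: 513 - 1.5P = -77 + 6.5P gives P* = 73.75, x* = 402.375.
With the subsidy, sellers receive Ps = Pb + 37 for each unit, where Pb is the price buyers pay.
Supply in terms of Pb becomes xs = -77 + 6.5(Pb + 37) = 163.5 + 6.5Pb. Setting this equal to demand: 513 - 1.5Pb = 163.5 + 6.5Pb, so Pb = 43.6875.
Sellers receive Ps = 43.6875 + 37 = 80.6875; x' = 513 − 1.5·43.6875 = 447.46875.
Government outlay = subsidy × quantity = 37 × 447.46875 = 16556.34375.

Government cost = €16556.34375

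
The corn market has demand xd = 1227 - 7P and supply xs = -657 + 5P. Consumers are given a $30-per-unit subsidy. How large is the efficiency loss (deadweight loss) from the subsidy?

Pre-subsidy: 1227 - 7P = -657 + 5P gives P* = 157, x* = 128.
With the rebate, buyers effectively pay Pb = Ps − 30, where Ps is the price sellers receive.
Demand in terms of Ps becomes xd = 1227 − 7(Ps − 30) = 1437 - 7Ps. Setting this equal to supply: 1437 - 7Ps = -657 + 5Ps, so Ps = 174.5.
Buyers pay Pb = 174.5 − 30 = 144.5; x' = -657 + 5·174.5 = 215.5.
The subsidy expands output by 215.5 − 128 = 87.5 past the efficient level; on those units the gap between marginal cost and willingness to pay runs from 0 up to 30.
DWL = ½ × 30 × 87.5 = 1312.5.

Deadweight loss = $1312.5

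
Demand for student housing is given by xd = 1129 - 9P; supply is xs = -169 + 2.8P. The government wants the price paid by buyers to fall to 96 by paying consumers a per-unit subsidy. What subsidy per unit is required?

Required subsidy s = 59 per unit

At a buyer price of 96, quantity demanded is 1129 − 9·96 = 265.
Sellers supply 265 only when they receive Ps with -169 + 2.8·Ps = 265, i.e. Ps = 155.
s = Ps − Pb = 155 − 96 = 59.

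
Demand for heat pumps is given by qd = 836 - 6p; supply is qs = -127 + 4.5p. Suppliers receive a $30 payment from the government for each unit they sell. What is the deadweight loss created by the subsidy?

Pre-subsidy: 836 - 6p = -127 + 4.5p gives p* = 642/7, q* = 2000/7.
With the subsidy, sellers receive ps = pb + 30 for each unit, where pb is the price buyers pay.
Supply in terms of pb becomes qs = -127 + 4.5(pb + 30) = 8 + 4.5pb. Setting this equal to demand: 836 - 6pb = 8 + 4.5pb, so pb = 552/7.
Sellers receive ps = 552/7 + 30 = 762/7; q' = 836 − 6·(552/7) = 2540/7.
The subsidy expands output by 2540/7 − 2000/7 = 540/7 past the efficient level; on those units the gap between marginal cost and willingness to pay runs from 0 up to 30.
DWL = ½ × 30 × 540/7 = 8100/7.

Deadweight loss = 8100/7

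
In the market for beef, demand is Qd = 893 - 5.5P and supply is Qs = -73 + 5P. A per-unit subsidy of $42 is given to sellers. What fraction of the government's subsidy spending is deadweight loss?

Pre-subsidy: 893 - 5.5P = -73 + 5P gives P* = 92, Q* = 387.
With the subsidy, sellers receive Ps = Pb + 42 for each unit, where Pb is the price buyers pay.
Supply in terms of Pb becomes Qs = -73 + 5(Pb + 42) = 137 + 5Pb. Setting this equal to demand: 893 - 5.5Pb = 137 + 5Pb, so Pb = 72.
Sellers receive Ps = 72 + 42 = 114; Q' = 893 − 5.5·72 = 497.
ΔCS = ½(387 + 497)(92 − 72) = 8840; ΔPS = ½(387 + 497)(114 − 92) = 9724.
Government spending = 42 × 497 = 20874.
DWL = ½ × 42 × (497 − 387) = 2310; fraction = 2310 / 20874 = 55/497.

DWL / government spending = 55/497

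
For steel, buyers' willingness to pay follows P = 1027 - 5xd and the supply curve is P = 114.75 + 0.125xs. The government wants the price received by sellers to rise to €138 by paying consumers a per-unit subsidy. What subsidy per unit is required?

Required subsidy s = €41 per unit

At a seller price of 138, quantity supplied is -918 + 8·138 = 186.
Buyers absorb 186 only when they pay Pb = 1027 − 5·186 = 97.
s = Ps − Pb = 138 − 97 = 41.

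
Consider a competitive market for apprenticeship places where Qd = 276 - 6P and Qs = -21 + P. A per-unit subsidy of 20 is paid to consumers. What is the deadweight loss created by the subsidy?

Pre-subsidy: 276 - 6P = -21 + P gives P* = 297/7, Q* = 150/7.
With the rebate, buyers effectively pay Pb = Ps − 20, where Ps is the price sellers receive.
Demand in terms of Ps becomes Qd = 276 − 6(Ps − 20) = 396 - 6Ps. Setting this equal to supply: 396 - 6Ps = -21 + Ps, so Ps = 417/7.
Buyers pay Pb = 417/7 − 20 = 277/7; Q' = -21 + 1·(417/7) = 270/7.
The subsidy expands output by 270/7 − 150/7 = 120/7 past the efficient level; on those units the gap between marginal cost and willingness to pay runs from 0 up to 20.
DWL = ½ × 20 × 120/7 = 1200/7.

Deadweight loss = 1200/7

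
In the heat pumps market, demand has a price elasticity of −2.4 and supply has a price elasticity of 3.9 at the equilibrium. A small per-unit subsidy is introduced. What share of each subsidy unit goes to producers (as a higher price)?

For a small subsidy around the equilibrium, the benefit split depends on the relative slopes, which at a point are proportional to the elasticities.
Buyer share = εs/(εs + |εd|) = 3.9/(3.9 + 2.4) = 13/21; seller share = |εd|/(εs + |εd|) = 8/21.
So producers capture 8/21 of the subsidy.

Producer share = 8/21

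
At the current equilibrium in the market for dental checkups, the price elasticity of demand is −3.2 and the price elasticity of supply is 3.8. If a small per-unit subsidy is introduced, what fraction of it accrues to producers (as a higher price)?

Producer share = 16/35

For a small subsidy around the equilibrium, the benefit split depends on the relative slopes, which at a point are proportional to the elasticities.
Buyer share = εs/(εs + |εd|) = 3.8/(3.8 + 3.2) = 19/35; seller share = |εd|/(εs + |εd|) = 16/35.
So producers capture 16/35 of the subsidy.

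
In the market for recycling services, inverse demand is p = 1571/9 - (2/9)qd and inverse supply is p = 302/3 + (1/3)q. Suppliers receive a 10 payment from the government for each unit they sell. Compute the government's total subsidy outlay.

Government cost = 1510

Pre-subsidy: 1571/9 - (2/9)q = 302/3 + (1/3)q gives q* = 133 and p* = 145.
With the subsidy, sellers receive ps = pb + 10 for each unit, where pb is the price buyers pay.
On the curves, pb = 1571/9 - (2/9)q and ps = 302/3 + (1/3)q; the wedge ps − pb = 10 gives 302/3 + (1/3)q − (1571/9 - (2/9)q) = 10, so q' = 151.
Then pb = 1571/9 − (2/9)·151 = 141 and ps = 302/3 + (1/3)·151 = 151.
Government outlay = subsidy × quantity = 10 × 151 = 1510.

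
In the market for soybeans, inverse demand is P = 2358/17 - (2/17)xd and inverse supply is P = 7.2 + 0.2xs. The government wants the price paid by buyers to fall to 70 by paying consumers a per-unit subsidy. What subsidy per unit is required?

At a buyer price of 70, quantity demanded is 1179 − 8.5·70 = 584.
Sellers supply 584 only when they receive Ps = 7.2 + 0.2·584 = 124.
s = Ps − Pb = 124 − 70 = 54.

Required subsidy s = 54 per unit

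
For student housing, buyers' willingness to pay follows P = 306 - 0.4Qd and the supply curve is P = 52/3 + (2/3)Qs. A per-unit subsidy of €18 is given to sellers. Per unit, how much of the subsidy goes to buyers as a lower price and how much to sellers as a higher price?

Buyers gain €6.75 per unit; sellers gain €11.25 per unit

Pre-subsidy: 306 - 0.4Q = 52/3 + (2/3)Q gives Q* = 270.625 and P* = 197.75.
With the subsidy, sellers receive Ps = Pb + 18 for each unit, where Pb is the price buyers pay.
On the curves, Pb = 306 - 0.4Q and Ps = 52/3 + (2/3)Q; the wedge Ps − Pb = 18 gives 52/3 + (2/3)Q − (306 - 0.4Q) = 18, so Q' = 287.5.
Then Pb = 306 − 0.4·287.5 = 191 and Ps = 52/3 + (2/3)·287.5 = 209.
Buyers' price falls by P* − Pb = 197.75 − 191 = 6.75; sellers' price rises by Ps − P* = 209 − 197.75 = 11.25.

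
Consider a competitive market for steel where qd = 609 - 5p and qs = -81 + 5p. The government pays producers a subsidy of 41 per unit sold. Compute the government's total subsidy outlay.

Government cost = 15026.5

Pre-subsidy: 609 - 5p = -81 + 5p gives p* = 69, q* = 264.
With the subsidy, sellers receive ps = pb + 41 for each unit, where pb is the price buyers pay.
Supply in terms of pb becomes qs = -81 + 5(pb + 41) = 124 + 5pb. Setting this equal to demand: 609 - 5pb = 124 + 5pb, so pb = 48.5.
Sellers receive ps = 48.5 + 41 = 89.5; q' = 609 − 5·48.5 = 366.5.
Government outlay = subsidy × quantity = 41 × 366.5 = 15026.5.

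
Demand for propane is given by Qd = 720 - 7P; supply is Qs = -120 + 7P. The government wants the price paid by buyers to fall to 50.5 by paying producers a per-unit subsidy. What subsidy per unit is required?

Required subsidy s = 19 per unit

At a buyer price of 50.5, quantity demanded is 720 − 7·50.5 = 366.5.
Sellers supply 366.5 only when they receive Ps with -120 + 7·Ps = 366.5, i.e. Ps = 69.5.
s = Ps − Pb = 69.5 − 50.5 = 19.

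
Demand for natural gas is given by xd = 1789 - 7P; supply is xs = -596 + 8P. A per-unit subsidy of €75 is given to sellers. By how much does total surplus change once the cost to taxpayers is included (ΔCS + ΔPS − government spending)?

Pre-subsidy: 1789 - 7P = -596 + 8P gives P* = 159, x* = 676.
With the subsidy, sellers receive Ps = Pb + 75 for each unit, where Pb is the price buyers pay.
Supply in terms of Pb becomes xs = -596 + 8(Pb + 75) = 4 + 8Pb. Setting this equal to demand: 1789 - 7Pb = 4 + 8Pb, so Pb = 119.
Sellers receive Ps = 119 + 75 = 194; x' = 1789 − 7·119 = 956.
ΔCS = ½(676 + 956)(159 − 119) = 32640; ΔPS = ½(676 + 956)(194 − 159) = 28560.
Government spending = 75 × 956 = 71700.
Net change = 32640 + 28560 − 71700 = -10500. The loss equals the DWL triangle ½·75·280.

Net change in total surplus = -€10500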